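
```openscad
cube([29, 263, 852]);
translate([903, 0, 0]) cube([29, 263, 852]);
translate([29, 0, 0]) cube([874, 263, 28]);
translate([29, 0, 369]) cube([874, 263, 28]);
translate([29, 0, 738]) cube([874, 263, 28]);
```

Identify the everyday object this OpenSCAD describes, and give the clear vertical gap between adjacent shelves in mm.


A bookshelf. The clear shelf gap is 341 mm.

Two tall side panels with 3 horizontal boards between them — a bookshelf. The first two shelf undersides are at z = 0 and z = 369; with shelf thickness 28, the clear gap is 369 − 0 − 28 = 341 mm.


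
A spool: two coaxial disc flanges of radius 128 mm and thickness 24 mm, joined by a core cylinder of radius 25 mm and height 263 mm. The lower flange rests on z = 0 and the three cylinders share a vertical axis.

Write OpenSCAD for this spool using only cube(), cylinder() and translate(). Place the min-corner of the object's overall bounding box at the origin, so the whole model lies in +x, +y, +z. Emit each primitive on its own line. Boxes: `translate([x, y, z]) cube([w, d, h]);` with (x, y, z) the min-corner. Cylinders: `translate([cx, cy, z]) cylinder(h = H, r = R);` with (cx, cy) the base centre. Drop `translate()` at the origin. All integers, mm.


translate([128, 128, 0]) cylinder(h = 24, r = 128);
translate([128, 128, 24]) cylinder(h = 263, r = 25);
translate([128, 128, 287]) cylinder(h = 24, r = 128);


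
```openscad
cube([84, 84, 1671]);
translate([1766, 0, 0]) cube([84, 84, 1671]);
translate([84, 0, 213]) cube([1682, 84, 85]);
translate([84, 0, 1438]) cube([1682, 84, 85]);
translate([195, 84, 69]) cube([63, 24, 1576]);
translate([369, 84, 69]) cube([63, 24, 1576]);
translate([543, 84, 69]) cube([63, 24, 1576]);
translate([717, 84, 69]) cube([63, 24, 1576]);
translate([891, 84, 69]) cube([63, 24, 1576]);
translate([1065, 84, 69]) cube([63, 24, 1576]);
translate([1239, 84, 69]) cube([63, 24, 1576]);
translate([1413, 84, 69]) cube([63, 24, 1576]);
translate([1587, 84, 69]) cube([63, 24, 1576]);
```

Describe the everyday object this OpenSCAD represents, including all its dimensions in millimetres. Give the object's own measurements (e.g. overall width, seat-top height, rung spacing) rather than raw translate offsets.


A fence section. Two 84×84 mm posts, 1671 mm tall, stand on the floor with a clear span of 1682 mm between their inner faces. Two horizontal rails of 84×85 mm section span the gap between the posts with their undersides at z = 213 mm and z = 1438 mm, flush with the posts' −y face. 9 pickets, each 63 mm wide, 24 mm thick and 1576 mm tall, are fixed to the +y face of the rails with their bottoms at z = 69 mm, spaced across the span with a 111 mm gap after the −x post and between neighbouring pickets, with 116 mm left before the +x post.


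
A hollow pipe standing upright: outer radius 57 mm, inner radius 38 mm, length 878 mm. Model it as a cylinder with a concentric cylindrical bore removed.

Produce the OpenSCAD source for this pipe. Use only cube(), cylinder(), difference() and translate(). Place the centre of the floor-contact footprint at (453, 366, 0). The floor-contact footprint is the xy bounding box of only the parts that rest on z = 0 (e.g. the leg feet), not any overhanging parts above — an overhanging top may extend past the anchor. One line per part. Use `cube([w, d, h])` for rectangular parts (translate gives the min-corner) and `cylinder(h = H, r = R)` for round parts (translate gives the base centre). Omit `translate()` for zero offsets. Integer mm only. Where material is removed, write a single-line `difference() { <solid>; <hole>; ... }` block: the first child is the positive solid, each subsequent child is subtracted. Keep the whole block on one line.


difference() { translate([453, 366, 0]) cylinder(h = 878, r = 57); translate([453, 366, 0]) cylinder(h = 878, r = 38); }


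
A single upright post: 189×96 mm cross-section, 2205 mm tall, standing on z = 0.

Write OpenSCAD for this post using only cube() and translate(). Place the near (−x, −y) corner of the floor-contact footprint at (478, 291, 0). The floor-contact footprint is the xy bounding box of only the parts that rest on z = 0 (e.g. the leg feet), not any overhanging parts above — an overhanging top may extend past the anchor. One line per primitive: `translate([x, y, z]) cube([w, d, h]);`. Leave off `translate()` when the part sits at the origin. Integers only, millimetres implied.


translate([478, 291, 0]) cube([189, 96, 2205]);


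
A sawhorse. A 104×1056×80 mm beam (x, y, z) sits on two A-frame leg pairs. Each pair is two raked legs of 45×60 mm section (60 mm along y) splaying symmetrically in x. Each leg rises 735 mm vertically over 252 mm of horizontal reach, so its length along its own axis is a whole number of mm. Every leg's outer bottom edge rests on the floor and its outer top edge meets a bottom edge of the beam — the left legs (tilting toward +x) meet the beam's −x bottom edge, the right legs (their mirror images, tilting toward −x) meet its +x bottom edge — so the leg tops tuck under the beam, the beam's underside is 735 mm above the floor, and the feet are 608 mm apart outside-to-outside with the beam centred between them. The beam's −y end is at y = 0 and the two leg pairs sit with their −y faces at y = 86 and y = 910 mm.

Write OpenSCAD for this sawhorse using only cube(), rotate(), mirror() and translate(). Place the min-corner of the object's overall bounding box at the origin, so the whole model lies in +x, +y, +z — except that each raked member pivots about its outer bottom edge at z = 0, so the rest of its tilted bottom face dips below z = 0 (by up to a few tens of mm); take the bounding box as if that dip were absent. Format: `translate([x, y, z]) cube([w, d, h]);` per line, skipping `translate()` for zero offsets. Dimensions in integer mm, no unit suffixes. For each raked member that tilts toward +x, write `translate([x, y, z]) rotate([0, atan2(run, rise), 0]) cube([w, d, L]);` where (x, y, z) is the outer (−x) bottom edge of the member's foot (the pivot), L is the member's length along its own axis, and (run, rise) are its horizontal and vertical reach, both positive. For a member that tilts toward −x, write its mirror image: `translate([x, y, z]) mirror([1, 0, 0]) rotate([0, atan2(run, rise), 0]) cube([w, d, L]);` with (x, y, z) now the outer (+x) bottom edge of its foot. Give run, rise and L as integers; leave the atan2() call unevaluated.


translate([252, 0, 735]) cube([104, 1056, 80]);
translate([0, 86, 0]) rotate([0, atan2(252, 735), 0]) cube([45, 60, 777]);
translate([608, 86, 0]) mirror([1, 0, 0]) rotate([0, atan2(252, 735), 0]) cube([45, 60, 777]);
translate([0, 910, 0]) rotate([0, atan2(252, 735), 0]) cube([45, 60, 777]);
translate([608, 910, 0]) mirror([1, 0, 0]) rotate([0, atan2(252, 735), 0]) cube([45, 60, 777]);


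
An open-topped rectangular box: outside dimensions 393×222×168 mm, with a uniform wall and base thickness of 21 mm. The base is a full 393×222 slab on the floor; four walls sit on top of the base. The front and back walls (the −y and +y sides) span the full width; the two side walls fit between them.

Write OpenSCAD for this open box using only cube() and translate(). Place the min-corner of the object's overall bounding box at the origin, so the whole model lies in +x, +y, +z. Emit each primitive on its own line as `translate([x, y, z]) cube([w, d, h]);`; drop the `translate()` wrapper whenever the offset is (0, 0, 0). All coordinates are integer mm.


cube([393, 222, 21]);
translate([0, 0, 21]) cube([393, 21, 147]);
translate([0, 201, 21]) cube([393, 21, 147]);
translate([0, 21, 21]) cube([21, 180, 147]);
translate([372, 21, 21]) cube([21, 180, 147]);


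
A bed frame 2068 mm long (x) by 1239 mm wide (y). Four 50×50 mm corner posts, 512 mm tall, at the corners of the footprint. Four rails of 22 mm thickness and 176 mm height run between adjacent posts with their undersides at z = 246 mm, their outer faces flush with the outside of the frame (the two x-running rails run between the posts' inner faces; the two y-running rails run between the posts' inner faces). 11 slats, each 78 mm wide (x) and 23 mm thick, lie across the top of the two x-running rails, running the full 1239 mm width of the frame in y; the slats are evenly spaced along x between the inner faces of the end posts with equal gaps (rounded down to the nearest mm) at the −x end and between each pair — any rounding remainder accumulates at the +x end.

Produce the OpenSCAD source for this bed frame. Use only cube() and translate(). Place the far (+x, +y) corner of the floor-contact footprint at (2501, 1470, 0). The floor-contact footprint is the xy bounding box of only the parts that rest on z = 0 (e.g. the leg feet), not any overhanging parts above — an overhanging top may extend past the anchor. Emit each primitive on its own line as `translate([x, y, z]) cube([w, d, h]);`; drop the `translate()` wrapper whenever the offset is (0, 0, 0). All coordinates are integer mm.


translate([433, 231, 0]) cube([50, 50, 512]);
translate([433, 1420, 0]) cube([50, 50, 512]);
translate([2451, 231, 0]) cube([50, 50, 512]);
translate([2451, 1420, 0]) cube([50, 50, 512]);
translate([483, 231, 246]) cube([1968, 22, 176]);
translate([483, 1448, 246]) cube([1968, 22, 176]);
translate([433, 281, 246]) cube([22, 1139, 176]);
translate([2479, 281, 246]) cube([22, 1139, 176]);
translate([575, 231, 422]) cube([78, 1239, 23]);
translate([745, 231, 422]) cube([78, 1239, 23]);
translate([915, 231, 422]) cube([78, 1239, 23]);
translate([1085, 231, 422]) cube([78, 1239, 23]);
translate([1255, 231, 422]) cube([78, 1239, 23]);
translate([1425, 231, 422]) cube([78, 1239, 23]);
translate([1595, 231, 422]) cube([78, 1239, 23]);
translate([1765, 231, 422]) cube([78, 1239, 23]);
translate([1935, 231, 422]) cube([78, 1239, 23]);
translate([2105, 231, 422]) cube([78, 1239, 23]);
translate([2275, 231, 422]) cube([78, 1239, 23]);


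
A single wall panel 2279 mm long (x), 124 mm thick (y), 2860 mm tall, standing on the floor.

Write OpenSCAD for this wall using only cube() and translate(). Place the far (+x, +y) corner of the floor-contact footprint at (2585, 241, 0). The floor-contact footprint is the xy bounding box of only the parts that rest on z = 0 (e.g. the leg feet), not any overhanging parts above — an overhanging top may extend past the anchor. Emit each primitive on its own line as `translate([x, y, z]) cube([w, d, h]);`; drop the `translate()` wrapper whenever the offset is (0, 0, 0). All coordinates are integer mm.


translate([306, 117, 0]) cube([2279, 124, 2860]);


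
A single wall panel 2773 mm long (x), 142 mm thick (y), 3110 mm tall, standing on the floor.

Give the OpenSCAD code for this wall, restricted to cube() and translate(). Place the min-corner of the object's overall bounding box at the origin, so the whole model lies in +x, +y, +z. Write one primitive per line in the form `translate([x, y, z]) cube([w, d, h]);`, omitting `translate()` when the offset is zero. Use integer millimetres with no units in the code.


cube([2773, 142, 3110]);


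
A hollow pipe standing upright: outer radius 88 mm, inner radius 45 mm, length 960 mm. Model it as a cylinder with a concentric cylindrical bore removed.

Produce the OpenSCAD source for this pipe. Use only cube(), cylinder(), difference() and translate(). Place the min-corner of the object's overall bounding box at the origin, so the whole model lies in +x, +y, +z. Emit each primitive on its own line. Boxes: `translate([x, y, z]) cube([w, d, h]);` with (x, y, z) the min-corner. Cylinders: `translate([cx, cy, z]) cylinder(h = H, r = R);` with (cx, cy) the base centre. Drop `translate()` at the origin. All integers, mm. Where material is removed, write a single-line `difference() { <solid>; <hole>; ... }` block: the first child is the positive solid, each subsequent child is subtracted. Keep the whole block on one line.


difference() { translate([88, 88, 0]) cylinder(h = 960, r = 88); translate([88, 88, 0]) cylinder(h = 960, r = 45); }


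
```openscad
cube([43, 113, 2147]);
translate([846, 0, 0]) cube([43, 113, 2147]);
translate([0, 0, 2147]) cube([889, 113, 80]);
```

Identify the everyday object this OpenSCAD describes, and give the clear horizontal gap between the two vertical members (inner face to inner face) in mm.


A door frame. The clear opening width is 803 mm.

Two 2147 mm tall posts with a header on top — a door frame. The left jamb is 43 mm wide at x = 0; the right jamb starts at x = 846. The clear opening is 846 − 43 = 803 mm.


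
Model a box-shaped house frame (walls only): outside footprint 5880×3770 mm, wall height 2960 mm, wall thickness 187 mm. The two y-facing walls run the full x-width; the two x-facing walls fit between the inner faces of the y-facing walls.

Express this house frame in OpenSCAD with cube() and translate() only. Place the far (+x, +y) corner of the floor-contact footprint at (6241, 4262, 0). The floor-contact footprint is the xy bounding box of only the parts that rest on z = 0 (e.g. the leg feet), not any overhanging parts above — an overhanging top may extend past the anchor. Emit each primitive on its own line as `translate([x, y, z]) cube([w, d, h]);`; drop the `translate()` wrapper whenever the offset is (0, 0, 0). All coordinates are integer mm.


translate([361, 492, 0]) cube([5880, 187, 2960]);
translate([361, 4075, 0]) cube([5880, 187, 2960]);
translate([361, 679, 0]) cube([187, 3396, 2960]);
translate([6054, 679, 0]) cube([187, 3396, 2960]);


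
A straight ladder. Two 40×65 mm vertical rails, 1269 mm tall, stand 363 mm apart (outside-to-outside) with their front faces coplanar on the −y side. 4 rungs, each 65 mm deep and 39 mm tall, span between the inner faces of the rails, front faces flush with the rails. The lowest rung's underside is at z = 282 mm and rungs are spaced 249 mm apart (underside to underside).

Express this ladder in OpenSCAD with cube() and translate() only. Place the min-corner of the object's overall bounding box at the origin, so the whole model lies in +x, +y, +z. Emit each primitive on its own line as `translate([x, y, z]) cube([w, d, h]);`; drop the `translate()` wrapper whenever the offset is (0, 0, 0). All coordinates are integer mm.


cube([40, 65, 1269]);
translate([323, 0, 0]) cube([40, 65, 1269]);
translate([40, 0, 282]) cube([283, 65, 39]);
translate([40, 0, 531]) cube([283, 65, 39]);
translate([40, 0, 780]) cube([283, 65, 39]);
translate([40, 0, 1029]) cube([283, 65, 39]);


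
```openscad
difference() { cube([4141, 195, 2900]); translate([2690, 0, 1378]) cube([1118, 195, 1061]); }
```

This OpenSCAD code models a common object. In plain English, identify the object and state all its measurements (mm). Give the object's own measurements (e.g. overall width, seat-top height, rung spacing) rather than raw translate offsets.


A wall 4141 mm long (x), 195 mm thick (y), 2900 mm tall, with a rectangular window opening cut through it. The opening is 1118 mm wide and 1061 mm tall; its sill is at z = 1378 mm and its near (−x) edge is 2690 mm from the wall's −x end. The opening passes through the full wall thickness.


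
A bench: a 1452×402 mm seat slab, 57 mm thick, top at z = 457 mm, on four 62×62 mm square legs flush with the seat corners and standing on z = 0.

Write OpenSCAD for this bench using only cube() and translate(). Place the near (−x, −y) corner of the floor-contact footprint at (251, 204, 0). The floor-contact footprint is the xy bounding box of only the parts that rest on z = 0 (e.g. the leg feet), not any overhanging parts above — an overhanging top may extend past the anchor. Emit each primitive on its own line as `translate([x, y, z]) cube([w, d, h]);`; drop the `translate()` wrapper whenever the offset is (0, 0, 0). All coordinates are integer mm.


translate([251, 204, 400]) cube([1452, 402, 57]);
translate([251, 204, 0]) cube([62, 62, 400]);
translate([251, 544, 0]) cube([62, 62, 400]);
translate([1641, 204, 0]) cube([62, 62, 400]);
translate([1641, 544, 0]) cube([62, 62, 400]);


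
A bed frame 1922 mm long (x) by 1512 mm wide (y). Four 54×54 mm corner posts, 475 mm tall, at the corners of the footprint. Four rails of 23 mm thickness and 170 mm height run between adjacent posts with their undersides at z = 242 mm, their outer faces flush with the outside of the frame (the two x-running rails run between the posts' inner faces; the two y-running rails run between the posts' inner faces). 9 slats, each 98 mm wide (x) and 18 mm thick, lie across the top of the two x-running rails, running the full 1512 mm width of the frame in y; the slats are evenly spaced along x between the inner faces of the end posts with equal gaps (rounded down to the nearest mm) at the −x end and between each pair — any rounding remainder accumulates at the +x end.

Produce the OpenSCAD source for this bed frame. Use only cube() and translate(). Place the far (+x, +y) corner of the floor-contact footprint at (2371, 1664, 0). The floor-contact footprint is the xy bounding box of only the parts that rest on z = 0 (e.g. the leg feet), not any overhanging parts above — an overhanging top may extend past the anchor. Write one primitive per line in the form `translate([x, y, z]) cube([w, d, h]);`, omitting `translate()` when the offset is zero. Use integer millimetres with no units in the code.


// slat z = rail_z + rail_h = 242 + 170 = 412
// slat gap = ⌊(1814 − 9·98) / 10⌋ = 93
translate([449, 152, 0]) cube([54, 54, 475]);
translate([449, 1610, 0]) cube([54, 54, 475]);
translate([2317, 152, 0]) cube([54, 54, 475]);
translate([2317, 1610, 0]) cube([54, 54, 475]);
translate([503, 152, 242]) cube([1814, 23, 170]);
translate([503, 1641, 242]) cube([1814, 23, 170]);
translate([449, 206, 242]) cube([23, 1404, 170]);
translate([2348, 206, 242]) cube([23, 1404, 170]);
translate([596, 152, 412]) cube([98, 1512, 18]);
translate([787, 152, 412]) cube([98, 1512, 18]);
translate([978, 152, 412]) cube([98, 1512, 18]);
translate([1169, 152, 412]) cube([98, 1512, 18]);
translate([1360, 152, 412]) cube([98, 1512, 18]);
translate([1551, 152, 412]) cube([98, 1512, 18]);
translate([1742, 152, 412]) cube([98, 1512, 18]);
translate([1933, 152, 412]) cube([98, 1512, 18]);
translate([2124, 152, 412]) cube([98, 1512, 18]);


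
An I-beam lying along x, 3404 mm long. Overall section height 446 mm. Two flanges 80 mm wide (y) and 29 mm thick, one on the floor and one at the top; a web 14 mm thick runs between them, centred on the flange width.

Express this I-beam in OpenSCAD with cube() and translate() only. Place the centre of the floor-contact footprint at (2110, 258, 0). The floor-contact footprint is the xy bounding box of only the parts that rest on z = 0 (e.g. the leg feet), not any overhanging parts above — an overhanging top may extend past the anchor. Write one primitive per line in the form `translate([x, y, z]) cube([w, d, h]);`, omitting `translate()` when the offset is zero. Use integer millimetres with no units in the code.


translate([408, 218, 0]) cube([3404, 80, 29]);
translate([408, 251, 29]) cube([3404, 14, 388]);
translate([408, 218, 417]) cube([3404, 80, 29]);


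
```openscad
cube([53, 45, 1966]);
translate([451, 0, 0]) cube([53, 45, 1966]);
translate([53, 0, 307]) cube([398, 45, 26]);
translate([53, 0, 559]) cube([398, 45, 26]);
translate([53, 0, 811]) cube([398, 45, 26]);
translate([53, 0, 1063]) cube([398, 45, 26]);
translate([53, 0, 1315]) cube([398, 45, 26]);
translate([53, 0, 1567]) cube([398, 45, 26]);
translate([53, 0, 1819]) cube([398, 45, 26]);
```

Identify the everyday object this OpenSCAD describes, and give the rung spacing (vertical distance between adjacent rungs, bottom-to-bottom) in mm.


A ladder. The rung spacing is 252 mm.

Two tall 53×45 posts with 7 short bars between them — a ladder. Adjacent rungs sit at z = 307 and z = 559, so the spacing is 559 − 307 = 252 mm.


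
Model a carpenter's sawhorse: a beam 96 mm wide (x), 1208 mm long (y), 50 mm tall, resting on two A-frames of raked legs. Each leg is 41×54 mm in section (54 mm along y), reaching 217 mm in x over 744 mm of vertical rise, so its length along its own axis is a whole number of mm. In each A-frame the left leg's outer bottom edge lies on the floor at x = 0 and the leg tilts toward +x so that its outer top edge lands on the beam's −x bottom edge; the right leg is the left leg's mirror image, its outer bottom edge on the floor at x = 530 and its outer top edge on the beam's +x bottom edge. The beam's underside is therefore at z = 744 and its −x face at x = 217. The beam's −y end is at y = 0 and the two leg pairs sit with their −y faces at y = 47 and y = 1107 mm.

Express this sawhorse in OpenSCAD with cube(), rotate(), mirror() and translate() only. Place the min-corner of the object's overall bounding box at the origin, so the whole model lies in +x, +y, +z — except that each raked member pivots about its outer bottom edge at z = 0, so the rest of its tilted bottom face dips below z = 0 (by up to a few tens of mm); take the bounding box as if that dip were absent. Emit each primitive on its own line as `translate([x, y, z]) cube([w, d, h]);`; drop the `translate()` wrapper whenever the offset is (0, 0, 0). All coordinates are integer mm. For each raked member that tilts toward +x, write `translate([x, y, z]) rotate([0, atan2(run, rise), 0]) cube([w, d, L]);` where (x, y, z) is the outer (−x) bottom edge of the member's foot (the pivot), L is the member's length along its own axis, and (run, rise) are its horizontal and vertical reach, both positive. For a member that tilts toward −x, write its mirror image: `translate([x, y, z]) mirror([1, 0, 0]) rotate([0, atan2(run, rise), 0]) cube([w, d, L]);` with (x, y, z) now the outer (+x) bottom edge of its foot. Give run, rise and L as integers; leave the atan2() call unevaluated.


translate([217, 0, 744]) cube([96, 1208, 50]);
translate([0, 47, 0]) rotate([0, atan2(217, 744), 0]) cube([41, 54, 775]);
translate([530, 47, 0]) mirror([1, 0, 0]) rotate([0, atan2(217, 744), 0]) cube([41, 54, 775]);
translate([0, 1107, 0]) rotate([0, atan2(217, 744), 0]) cube([41, 54, 775]);
translate([530, 1107, 0]) mirror([1, 0, 0]) rotate([0, atan2(217, 744), 0]) cube([41, 54, 775]);


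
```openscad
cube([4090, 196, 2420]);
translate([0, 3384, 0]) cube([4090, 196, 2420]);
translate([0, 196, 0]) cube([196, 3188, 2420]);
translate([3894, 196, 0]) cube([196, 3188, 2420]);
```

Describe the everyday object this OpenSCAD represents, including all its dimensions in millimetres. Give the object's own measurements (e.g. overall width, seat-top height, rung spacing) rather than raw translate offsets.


The wall frame of a small rectangular building: four walls, each 2420 mm tall and 196 mm thick, enclosing a footprint 4090 mm (x) by 3580 mm (y) outside-to-outside, with no floor or roof. The front and back walls (the −y and +y sides) span the full width; the two side walls fit between them.


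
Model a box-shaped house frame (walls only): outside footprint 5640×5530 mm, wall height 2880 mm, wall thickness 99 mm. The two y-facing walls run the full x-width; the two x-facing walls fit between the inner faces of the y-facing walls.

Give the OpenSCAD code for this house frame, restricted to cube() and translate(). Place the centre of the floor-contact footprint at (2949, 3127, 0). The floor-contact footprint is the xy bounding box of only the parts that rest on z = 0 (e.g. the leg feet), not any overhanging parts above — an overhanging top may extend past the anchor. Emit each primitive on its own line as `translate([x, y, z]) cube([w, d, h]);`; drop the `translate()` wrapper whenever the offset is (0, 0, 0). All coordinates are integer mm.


translate([129, 362, 0]) cube([5640, 99, 2880]);
translate([129, 5793, 0]) cube([5640, 99, 2880]);
translate([129, 461, 0]) cube([99, 5332, 2880]);
translate([5670, 461, 0]) cube([99, 5332, 2880]);


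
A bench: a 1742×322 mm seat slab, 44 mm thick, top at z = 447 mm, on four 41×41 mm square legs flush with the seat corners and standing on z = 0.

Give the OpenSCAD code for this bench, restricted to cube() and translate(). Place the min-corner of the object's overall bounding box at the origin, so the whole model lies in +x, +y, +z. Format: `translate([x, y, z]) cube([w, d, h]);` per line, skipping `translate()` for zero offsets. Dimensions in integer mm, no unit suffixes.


translate([0, 0, 403]) cube([1742, 322, 44]);
cube([41, 41, 403]);
translate([0, 281, 0]) cube([41, 41, 403]);
translate([1701, 0, 0]) cube([41, 41, 403]);
translate([1701, 281, 0]) cube([41, 41, 403]);


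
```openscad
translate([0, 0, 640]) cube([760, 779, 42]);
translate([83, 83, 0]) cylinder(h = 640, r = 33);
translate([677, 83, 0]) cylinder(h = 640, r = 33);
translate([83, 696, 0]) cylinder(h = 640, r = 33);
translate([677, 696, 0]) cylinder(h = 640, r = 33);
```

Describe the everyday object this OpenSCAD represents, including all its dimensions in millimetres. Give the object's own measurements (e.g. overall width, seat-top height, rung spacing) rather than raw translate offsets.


A rectangular dining table. The top is 760×779×42 mm with its upper surface at z = 682 mm. It stands on four round legs of 66 mm diameter, each leg's bounding box inset 50 mm from the nearest pair of top edges, running from the floor to the underside of the top.


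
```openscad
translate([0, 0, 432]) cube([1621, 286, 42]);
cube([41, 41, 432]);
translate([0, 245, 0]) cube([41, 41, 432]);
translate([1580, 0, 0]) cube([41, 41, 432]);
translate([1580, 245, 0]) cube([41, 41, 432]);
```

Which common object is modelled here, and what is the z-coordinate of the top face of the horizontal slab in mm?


A bench. The seat-top height is 474 mm.

A long slab on four corner posts — a bench. The slab sits at z = 432 with thickness 42, so the top is 432 + 42 = 474 mm.


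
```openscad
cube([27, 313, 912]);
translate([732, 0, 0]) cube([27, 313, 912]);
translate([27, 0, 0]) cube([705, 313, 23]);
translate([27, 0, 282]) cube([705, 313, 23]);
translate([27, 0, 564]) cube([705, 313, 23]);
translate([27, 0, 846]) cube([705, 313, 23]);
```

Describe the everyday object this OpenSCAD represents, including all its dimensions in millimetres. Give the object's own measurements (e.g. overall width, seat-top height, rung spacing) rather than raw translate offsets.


An open bookshelf. Two side panels, each 27 mm thick, 313 mm deep and 912 mm tall, stand 759 mm apart (outside-to-outside). Between them sit 4 shelves, each 23 mm thick and 313 mm deep, spanning the full gap between the sides. The bottom shelf rests on the floor (its underside at z = 0) and the clear gap between one shelf's top and the next shelf's underside is 259 mm.


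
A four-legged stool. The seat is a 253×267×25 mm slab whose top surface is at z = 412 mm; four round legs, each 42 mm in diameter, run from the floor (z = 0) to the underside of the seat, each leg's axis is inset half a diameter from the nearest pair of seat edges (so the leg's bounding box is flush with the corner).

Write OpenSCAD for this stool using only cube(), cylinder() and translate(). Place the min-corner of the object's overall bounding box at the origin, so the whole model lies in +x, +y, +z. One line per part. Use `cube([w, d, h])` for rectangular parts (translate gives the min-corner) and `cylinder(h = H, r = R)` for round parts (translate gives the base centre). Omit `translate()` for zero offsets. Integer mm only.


translate([0, 0, 387]) cube([253, 267, 25]);
translate([21, 21, 0]) cylinder(h = 387, r = 21);
translate([232, 21, 0]) cylinder(h = 387, r = 21);
translate([21, 246, 0]) cylinder(h = 387, r = 21);
translate([232, 246, 0]) cylinder(h = 387, r = 21);


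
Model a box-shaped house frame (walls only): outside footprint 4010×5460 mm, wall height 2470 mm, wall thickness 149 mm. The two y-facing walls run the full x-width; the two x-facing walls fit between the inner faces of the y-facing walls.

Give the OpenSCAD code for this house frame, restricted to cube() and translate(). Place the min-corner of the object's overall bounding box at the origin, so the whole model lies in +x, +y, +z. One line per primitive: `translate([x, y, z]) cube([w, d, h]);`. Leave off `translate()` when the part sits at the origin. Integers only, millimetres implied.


cube([4010, 149, 2470]);
translate([0, 5311, 0]) cube([4010, 149, 2470]);
translate([0, 149, 0]) cube([149, 5162, 2470]);
translate([3861, 149, 0]) cube([149, 5162, 2470]);


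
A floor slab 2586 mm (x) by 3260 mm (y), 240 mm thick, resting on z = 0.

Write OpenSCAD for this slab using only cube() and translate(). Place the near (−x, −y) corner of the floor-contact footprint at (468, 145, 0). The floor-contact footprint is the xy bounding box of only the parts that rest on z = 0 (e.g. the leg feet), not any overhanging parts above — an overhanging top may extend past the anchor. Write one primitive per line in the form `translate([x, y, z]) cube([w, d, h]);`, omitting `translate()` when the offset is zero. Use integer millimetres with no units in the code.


translate([468, 145, 0]) cube([2586, 3260, 240]);


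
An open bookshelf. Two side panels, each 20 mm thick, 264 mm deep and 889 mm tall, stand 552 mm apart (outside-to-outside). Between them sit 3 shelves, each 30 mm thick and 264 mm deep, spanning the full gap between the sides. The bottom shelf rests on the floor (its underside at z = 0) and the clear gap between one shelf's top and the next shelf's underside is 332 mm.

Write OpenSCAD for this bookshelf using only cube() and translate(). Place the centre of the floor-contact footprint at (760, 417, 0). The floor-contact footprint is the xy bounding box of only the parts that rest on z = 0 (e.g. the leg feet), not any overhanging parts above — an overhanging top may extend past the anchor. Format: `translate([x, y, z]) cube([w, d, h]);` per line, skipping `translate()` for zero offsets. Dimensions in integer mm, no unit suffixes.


translate([484, 285, 0]) cube([20, 264, 889]);
translate([1016, 285, 0]) cube([20, 264, 889]);
translate([504, 285, 0]) cube([512, 264, 30]);
translate([504, 285, 362]) cube([512, 264, 30]);
translate([504, 285, 724]) cube([512, 264, 30]);


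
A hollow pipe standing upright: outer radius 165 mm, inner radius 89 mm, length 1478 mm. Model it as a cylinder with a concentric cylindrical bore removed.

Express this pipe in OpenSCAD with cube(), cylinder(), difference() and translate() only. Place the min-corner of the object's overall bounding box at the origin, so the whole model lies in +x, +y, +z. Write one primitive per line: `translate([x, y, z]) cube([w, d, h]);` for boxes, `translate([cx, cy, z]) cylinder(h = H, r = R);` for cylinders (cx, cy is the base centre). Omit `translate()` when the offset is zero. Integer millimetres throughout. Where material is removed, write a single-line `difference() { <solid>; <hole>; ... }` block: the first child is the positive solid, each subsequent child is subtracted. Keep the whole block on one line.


difference() { translate([165, 165, 0]) cylinder(h = 1478, r = 165); translate([165, 165, 0]) cylinder(h = 1478, r = 89); }


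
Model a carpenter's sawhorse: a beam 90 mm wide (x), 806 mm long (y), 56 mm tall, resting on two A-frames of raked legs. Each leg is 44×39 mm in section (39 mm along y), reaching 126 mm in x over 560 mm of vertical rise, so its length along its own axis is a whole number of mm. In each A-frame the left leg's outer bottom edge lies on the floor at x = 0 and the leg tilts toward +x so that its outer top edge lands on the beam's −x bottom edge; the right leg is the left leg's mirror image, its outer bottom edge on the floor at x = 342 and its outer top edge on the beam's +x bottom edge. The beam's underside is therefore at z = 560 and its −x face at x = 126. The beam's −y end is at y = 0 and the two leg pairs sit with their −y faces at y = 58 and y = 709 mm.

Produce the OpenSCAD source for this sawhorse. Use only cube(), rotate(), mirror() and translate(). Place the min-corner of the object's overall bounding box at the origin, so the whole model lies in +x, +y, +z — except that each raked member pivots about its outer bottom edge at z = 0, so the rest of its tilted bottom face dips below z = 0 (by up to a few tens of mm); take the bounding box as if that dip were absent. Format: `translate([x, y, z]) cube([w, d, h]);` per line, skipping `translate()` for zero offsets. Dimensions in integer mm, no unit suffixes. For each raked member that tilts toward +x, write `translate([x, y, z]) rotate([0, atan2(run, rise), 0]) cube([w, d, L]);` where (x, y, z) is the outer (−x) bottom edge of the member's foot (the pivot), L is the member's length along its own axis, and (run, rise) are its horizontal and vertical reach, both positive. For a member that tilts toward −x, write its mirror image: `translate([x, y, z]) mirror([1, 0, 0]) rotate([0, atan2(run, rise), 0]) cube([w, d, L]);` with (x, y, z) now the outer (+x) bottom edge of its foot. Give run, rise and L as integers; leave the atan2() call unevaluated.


translate([126, 0, 560]) cube([90, 806, 56]);
translate([0, 58, 0]) rotate([0, atan2(126, 560), 0]) cube([44, 39, 574]);
translate([342, 58, 0]) mirror([1, 0, 0]) rotate([0, atan2(126, 560), 0]) cube([44, 39, 574]);
translate([0, 709, 0]) rotate([0, atan2(126, 560), 0]) cube([44, 39, 574]);
translate([342, 709, 0]) mirror([1, 0, 0]) rotate([0, atan2(126, 560), 0]) cube([44, 39, 574]);


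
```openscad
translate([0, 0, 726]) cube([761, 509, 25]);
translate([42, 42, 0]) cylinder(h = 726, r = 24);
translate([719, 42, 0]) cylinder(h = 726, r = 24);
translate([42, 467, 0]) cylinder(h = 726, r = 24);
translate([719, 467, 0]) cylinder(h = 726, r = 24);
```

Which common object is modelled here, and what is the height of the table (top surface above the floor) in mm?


A table. The table height is 751 mm.

A 761×509×25 slab sits at z = 726 on four Ø48 mm round legs — a table. The top surface is at 726 + 25 = 751 mm.


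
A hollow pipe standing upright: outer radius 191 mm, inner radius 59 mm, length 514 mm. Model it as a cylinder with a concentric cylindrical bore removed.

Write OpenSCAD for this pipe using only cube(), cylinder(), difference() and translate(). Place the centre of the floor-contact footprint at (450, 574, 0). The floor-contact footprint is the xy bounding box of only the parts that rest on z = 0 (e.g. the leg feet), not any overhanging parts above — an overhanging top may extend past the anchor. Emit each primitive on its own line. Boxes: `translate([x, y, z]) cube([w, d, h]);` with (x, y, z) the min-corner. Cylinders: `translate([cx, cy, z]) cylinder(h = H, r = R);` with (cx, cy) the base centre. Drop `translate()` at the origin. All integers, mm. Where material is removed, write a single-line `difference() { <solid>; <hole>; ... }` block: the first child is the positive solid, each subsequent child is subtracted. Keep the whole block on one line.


difference() { translate([450, 574, 0]) cylinder(h = 514, r = 191); translate([450, 574, 0]) cylinder(h = 514, r = 59); }


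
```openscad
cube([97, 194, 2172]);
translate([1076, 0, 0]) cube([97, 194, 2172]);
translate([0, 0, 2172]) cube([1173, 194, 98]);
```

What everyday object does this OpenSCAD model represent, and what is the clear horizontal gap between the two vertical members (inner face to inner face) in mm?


A door frame. The clear opening width is 979 mm.

Two 2172 mm tall posts with a header on top — a door frame. The left jamb is 97 mm wide at x = 0; the right jamb starts at x = 1076. The clear opening is 1076 − 97 = 979 mm.


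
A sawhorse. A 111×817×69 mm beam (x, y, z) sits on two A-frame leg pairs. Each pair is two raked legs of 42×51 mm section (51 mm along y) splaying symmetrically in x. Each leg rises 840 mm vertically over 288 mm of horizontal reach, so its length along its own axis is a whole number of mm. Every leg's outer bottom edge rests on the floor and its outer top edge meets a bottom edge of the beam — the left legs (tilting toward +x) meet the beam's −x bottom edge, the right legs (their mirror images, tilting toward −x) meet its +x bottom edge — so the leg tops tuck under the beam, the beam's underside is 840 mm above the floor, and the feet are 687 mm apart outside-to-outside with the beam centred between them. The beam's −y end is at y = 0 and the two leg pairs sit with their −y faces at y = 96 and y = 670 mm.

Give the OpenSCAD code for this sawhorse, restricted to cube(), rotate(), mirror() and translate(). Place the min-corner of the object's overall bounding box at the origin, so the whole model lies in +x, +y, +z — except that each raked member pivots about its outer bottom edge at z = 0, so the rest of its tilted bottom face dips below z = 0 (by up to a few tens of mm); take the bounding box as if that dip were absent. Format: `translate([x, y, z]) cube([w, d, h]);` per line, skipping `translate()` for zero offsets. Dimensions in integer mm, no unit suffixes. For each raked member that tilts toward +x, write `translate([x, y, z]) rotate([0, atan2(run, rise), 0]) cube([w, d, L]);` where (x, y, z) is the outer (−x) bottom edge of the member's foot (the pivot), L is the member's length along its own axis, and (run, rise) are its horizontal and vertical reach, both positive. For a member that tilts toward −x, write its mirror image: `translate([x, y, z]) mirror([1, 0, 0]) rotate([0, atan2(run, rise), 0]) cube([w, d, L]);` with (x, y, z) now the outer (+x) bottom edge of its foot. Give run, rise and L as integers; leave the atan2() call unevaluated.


// leg length = √(288² + 840²) = 888
// right-leg outer foot x = 2·288 + 111 = 687
// beam min-corner = (288, 0, 840)
translate([288, 0, 840]) cube([111, 817, 69]);
translate([0, 96, 0]) rotate([0, atan2(288, 840), 0]) cube([42, 51, 888]);
translate([687, 96, 0]) mirror([1, 0, 0]) rotate([0, atan2(288, 840), 0]) cube([42, 51, 888]);
translate([0, 670, 0]) rotate([0, atan2(288, 840), 0]) cube([42, 51, 888]);
translate([687, 670, 0]) mirror([1, 0, 0]) rotate([0, atan2(288, 840), 0]) cube([42, 51, 888]);


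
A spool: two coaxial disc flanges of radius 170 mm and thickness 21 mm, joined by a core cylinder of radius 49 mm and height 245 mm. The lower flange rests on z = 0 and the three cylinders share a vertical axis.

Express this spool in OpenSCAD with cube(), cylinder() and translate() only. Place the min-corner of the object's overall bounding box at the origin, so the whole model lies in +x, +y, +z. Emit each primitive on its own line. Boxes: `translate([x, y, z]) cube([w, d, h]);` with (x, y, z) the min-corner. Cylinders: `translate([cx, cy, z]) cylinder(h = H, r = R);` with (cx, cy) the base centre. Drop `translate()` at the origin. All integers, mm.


translate([170, 170, 0]) cylinder(h = 21, r = 170);
translate([170, 170, 21]) cylinder(h = 245, r = 49);
translate([170, 170, 266]) cylinder(h = 21, r = 170);


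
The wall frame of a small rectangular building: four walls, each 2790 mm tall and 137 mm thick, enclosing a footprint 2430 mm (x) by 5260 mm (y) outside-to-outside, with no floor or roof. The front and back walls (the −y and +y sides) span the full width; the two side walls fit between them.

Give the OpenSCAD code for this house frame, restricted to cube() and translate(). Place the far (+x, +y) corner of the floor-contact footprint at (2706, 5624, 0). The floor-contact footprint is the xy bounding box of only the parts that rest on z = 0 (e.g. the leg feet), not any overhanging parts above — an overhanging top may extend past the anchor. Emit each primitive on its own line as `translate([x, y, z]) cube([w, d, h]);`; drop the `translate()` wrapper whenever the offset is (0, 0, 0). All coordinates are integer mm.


translate([276, 364, 0]) cube([2430, 137, 2790]);
translate([276, 5487, 0]) cube([2430, 137, 2790]);
translate([276, 501, 0]) cube([137, 4986, 2790]);
translate([2569, 501, 0]) cube([137, 4986, 2790]);


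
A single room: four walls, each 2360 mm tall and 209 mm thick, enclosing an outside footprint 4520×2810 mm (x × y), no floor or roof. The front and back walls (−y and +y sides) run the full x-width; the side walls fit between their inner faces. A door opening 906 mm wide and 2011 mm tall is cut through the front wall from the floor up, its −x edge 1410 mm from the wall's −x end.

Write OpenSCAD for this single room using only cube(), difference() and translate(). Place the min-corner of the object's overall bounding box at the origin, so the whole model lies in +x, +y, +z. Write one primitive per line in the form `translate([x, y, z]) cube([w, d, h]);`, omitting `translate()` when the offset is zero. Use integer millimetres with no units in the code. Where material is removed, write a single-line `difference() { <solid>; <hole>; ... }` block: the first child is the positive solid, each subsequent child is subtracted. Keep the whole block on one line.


difference() { cube([4520, 209, 2360]); translate([1410, 0, 0]) cube([906, 209, 2011]); }
translate([0, 2601, 0]) cube([4520, 209, 2360]);
translate([0, 209, 0]) cube([209, 2392, 2360]);
translate([4311, 209, 0]) cube([209, 2392, 2360]);
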